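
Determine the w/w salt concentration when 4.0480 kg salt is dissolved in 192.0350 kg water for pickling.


Formula: Conc = salt / (water + salt) * 100
Substituting: Conc = 4.0480 / (192.0350 + 4.0480) * 100
Result: 2.0644 %


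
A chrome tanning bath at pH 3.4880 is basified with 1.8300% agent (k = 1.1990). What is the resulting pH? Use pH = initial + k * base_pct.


Formula: pH_final = pH_initial + k * base_pct
Substituting: pH_final = 3.4880 + 1.1990 * 1.8300
Result: 5.6822


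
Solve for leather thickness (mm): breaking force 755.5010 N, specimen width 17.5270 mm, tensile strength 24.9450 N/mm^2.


Formula: t = F / (TS * w)
Substituting: t = 755.5010 / (24.9450 * 17.5270)
Result: 1.7280 mm


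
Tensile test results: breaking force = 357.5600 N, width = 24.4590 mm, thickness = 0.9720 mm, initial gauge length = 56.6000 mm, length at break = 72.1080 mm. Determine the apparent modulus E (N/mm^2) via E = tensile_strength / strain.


TS = F / (w * t) = 357.5600 / (24.4590 * 0.9720) = 15.0399 N/mm^2
strain = (Lf - L0) / L0 = (72.1080 - 56.6000) / 56.6000 = 0.2740
E = TS / strain = 15.0399 / 0.2740 = 54.8914 N/mm^2


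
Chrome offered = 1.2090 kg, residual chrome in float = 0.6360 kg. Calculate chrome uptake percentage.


Formula: Uptake = (offered - residual) / offered * 100
Substituting: Uptake = (1.2090 - 0.6360) / 1.2090 * 100
Result: 47.3945 %


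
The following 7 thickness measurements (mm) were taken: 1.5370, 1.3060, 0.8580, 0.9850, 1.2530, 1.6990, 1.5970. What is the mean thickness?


Formula: Average = sum / n
Substituting: Average = 9.2350 / 7
Result: 1.3193 mm


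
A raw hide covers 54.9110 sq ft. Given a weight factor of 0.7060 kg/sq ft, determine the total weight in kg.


Formula: Weight = area * weight_per_sqft
Substituting: Weight = 54.9110 * 0.7060
Result: 38.7672 kg


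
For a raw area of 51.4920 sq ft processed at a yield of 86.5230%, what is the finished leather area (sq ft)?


Formula: finished = raw * yield / 100
Substituting: finished = 51.4920 * 86.5230 / 100
Result: 44.5524 sq ft


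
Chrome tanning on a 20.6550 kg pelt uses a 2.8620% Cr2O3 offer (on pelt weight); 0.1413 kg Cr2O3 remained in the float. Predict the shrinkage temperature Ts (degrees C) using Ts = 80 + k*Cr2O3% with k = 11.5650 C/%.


Offered = pelt * offer_pct / 100 = 20.6550 * 2.8620 / 100 = 0.5911 kg
Uptake = offered - residual = 0.5911 - 0.1413 = 0.4498 kg
Cr2O3% on pelt = uptake / pelt * 100 = 0.4498 / 20.6550 * 100 = 2.1779 %
Ts = 80 + k * Cr2O3% = 80 + 11.5650 * 2.1779 = 105.1875 C


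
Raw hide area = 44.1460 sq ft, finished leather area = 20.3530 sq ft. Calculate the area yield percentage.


Formula: Yield = finished / raw * 100
Substituting: Yield = 20.3530 / 44.1460 * 100
Result: 46.1038 %


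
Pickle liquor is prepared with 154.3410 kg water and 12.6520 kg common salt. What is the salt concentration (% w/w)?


Formula: Conc = salt / (water + salt) * 100
Substituting: Conc = 12.6520 / (154.3410 + 12.6520) * 100
Result: 7.5764 %


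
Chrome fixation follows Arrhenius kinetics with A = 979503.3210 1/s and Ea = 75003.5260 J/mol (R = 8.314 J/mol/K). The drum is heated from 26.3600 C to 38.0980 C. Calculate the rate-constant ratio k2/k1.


T1 = 26.3600 + 273.15 = 299.5100 K; T2 = 38.0980 + 273.15 = 311.2480 K
k1 = A * exp(-Ea/(R*T1)) = 979503.3210 * exp(-75003.5260/(8.314*299.5100)) = 8.1263e-08 1/s
k2 = A * exp(-Ea/(R*T2)) = 979503.3210 * exp(-75003.5260/(8.314*311.2480)) = 2.5306e-07 1/s
k2/k1 = 2.5306e-07 / 8.1263e-08 = 3.1140


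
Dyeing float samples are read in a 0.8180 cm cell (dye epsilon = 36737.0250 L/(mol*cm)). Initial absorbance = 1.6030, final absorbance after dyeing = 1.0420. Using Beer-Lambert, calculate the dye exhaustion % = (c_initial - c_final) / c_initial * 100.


c_initial = A_i / (epsilon * l) = 1.6030 / (36737.0250 * 0.8180) = 5.3343e-05 mol/L
c_final = A_f / (epsilon * l) = 1.0420 / (36737.0250 * 0.8180) = 3.4675e-05 mol/L
Exhaustion = (c_initial - c_final) / c_initial * 100 = (5.3343e-05 - 3.4675e-05) / 5.3343e-05 * 100 = 34.9969 %


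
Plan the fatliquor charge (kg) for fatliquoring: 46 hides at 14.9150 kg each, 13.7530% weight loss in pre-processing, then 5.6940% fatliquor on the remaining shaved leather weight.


Total_raw = N * avg_wt = 46 * 14.9150 = 686.0900 kg
Substrate = Total_raw * (1 - loss/100) = 686.0900 * (1 - 13.7530/100) = 591.7320 kg
Fat = Substrate * pct / 100 = 591.7320 * 5.6940 / 100 = 33.6932 kg


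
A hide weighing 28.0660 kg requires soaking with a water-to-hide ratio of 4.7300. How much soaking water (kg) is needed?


Formula: Water = hide_weight * ratio
Substituting: Water = 28.0660 * 4.7300
Result: 132.7522 kg


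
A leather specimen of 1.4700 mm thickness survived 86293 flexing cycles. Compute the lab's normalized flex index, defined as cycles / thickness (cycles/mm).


Formula: Index = cycles / thickness
Substituting: Index = 86293 / 1.4700
Result: 58702.7211 cycles/mm


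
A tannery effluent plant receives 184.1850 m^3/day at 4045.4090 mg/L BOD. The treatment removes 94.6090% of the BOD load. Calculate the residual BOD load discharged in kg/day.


Load_in = volume * conc / 1000 = 184.1850 * 4045.4090 / 1000 = 745.1037 kg/day
Removed = Load_in * eff / 100 = 745.1037 * 94.6090 / 100 = 704.9351 kg/day
Load_out = Load_in - Removed = 745.1037 - 704.9351 = 40.1685 kg/day


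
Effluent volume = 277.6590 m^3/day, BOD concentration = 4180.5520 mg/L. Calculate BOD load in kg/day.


Formula: BOD_load = volume * conc / 1000
Substituting: BOD_load = 277.6590 * 4180.5520 / 1000
Result: 1160.7679 kg/day


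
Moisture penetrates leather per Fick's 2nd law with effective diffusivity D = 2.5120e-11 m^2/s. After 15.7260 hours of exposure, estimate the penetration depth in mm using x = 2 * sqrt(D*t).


t = 15.7260 hr * 3600 = 56613.6000 s
D * t = 2.5120e-11 * 56613.6000 = 1.4221e-06
x = 2 * sqrt(D*t) = 2 * sqrt(1.4221e-06) = 0.00238506 m = 2.3851 mm


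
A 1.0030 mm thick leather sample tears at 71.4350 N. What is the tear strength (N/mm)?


Formula: Tear strength = force / thickness
Substituting: Tear strength = 71.4350 / 1.0030
Result: 71.2213 N/mm


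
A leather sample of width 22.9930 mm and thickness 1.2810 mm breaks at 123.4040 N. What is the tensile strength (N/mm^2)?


Formula: TS = force / (width * thickness)
Substituting: TS = 123.4040 / (22.9930 * 1.2810)
Result: 4.1897 N/mm^2


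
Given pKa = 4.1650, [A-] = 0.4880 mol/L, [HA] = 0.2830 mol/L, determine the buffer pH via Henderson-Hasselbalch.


ratio = [A-] / [HA] = 0.4880 / 0.2830 = 1.7244
log10(ratio) = 0.2366
pH = pKa + log10(ratio) = 4.1650 + 0.2366 = 4.4016


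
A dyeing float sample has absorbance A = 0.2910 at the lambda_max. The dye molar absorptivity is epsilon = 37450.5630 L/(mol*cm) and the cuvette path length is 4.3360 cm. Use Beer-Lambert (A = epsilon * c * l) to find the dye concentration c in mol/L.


Formula: c = A / (epsilon * l)
Substituting: c = 0.2910 / (37450.5630 * 4.3360)
Result: 1.7920e-06 mol/L


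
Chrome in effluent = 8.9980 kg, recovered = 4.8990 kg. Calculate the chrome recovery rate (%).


Formula: Recovery = recovered / input * 100
Substituting: Recovery = 4.8990 / 8.9980 * 100
Result: 54.4454 %


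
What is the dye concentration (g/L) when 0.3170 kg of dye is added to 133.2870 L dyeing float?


Formula: Conc = dye_mass(kg) / volume(L) * 1000
Substituting: Conc = 0.3170 / 133.2870 * 1000
Result: 2.3783 g/L


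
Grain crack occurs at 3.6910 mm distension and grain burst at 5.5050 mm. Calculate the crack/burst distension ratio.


Formula: Ratio = crack / burst
Substituting: Ratio = 3.6910 / 5.5050
Result: 0.6705


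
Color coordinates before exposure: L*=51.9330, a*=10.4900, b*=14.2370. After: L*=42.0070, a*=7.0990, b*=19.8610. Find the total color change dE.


dL = -9.9260, da = -3.3910, db = 5.6240
dE = sqrt((-9.9260)^2 + (-3.3910)^2 + 5.6240^2) = 11.9018


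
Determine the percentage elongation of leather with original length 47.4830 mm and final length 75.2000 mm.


Formula: Elongation = (Lf - L0) / L0 * 100
Substituting: Elongation = (75.2000 - 47.4830) / 47.4830 * 100
Result: 58.3725 %


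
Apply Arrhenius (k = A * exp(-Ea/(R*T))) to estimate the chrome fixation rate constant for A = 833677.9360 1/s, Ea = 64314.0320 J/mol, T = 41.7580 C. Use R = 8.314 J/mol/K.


T_K = T_C + 273.15 = 41.7580 + 273.15 = 314.9080 K
exponent = -Ea / (R * T_K) = -64314.0320 / (8.314 * 314.9080) = -24.5647
k = A * exp(exponent) = 833677.9360 * exp(-24.5647) = 1.7892e-05 1/s


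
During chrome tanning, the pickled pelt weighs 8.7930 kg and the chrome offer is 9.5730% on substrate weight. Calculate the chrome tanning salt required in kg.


Formula: Chrome = substrate * pct / 100
Substituting: Chrome = 8.7930 * 9.5730 / 100
Result: 0.8418 kg


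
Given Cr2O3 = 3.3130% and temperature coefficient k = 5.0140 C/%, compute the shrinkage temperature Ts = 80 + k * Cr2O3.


Formula: Ts = 80 + k * Cr2O3
Substituting: Ts = 80 + 5.0140 * 3.3130
Result: 96.6114 C


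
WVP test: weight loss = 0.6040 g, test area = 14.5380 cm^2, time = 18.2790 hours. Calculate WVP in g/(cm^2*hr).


Formula: WVP = loss / (area * time)
Substituting: WVP = 0.6040 / (14.5380 * 18.2790)
Result: 0.0022729 g/(cm^2*hr)


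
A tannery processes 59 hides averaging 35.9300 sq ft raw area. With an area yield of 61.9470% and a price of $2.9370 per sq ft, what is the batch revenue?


Raw_total = N * avg_area = 59 * 35.9300 = 2119.8700 sq ft
Finished = Raw_total * yield / 100 = 2119.8700 * 61.9470 / 100 = 1313.1959 sq ft
Value = Finished * price = 1313.1959 * 2.9370 = 3856.8563 $


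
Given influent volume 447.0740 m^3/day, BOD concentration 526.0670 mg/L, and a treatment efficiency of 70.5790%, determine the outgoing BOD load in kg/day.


Load_in = volume * conc / 1000 = 447.0740 * 526.0670 / 1000 = 235.1909 kg/day
Removed = Load_in * eff / 100 = 235.1909 * 70.5790 / 100 = 165.9954 kg/day
Load_out = Load_in - Removed = 235.1909 - 165.9954 = 69.1955 kg/day


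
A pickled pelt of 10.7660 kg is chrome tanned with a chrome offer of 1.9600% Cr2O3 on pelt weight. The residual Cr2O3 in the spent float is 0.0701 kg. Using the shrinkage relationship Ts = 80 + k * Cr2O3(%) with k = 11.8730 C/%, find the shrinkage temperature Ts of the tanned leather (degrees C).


Offered = pelt * offer_pct / 100 = 10.7660 * 1.9600 / 100 = 0.2110 kg
Uptake = offered - residual = 0.2110 - 0.0701 = 0.1409 kg
Cr2O3% on pelt = uptake / pelt * 100 = 0.1409 / 10.7660 * 100 = 1.3089 %
Ts = 80 + k * Cr2O3% = 80 + 11.8730 * 1.3089 = 95.5403 C


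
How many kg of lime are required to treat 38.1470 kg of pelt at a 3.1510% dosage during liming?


Formula: Lime = substrate * pct / 100
Substituting: Lime = 38.1470 * 3.1510 / 100
Result: 1.2020 kg


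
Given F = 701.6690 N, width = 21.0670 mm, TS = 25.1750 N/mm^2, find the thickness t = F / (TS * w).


Formula: t = F / (TS * w)
Substituting: t = 701.6690 / (25.1750 * 21.0670)
Result: 1.3230 mm


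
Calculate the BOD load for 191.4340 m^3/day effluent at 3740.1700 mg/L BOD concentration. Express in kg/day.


Formula: BOD_load = volume * conc / 1000
Substituting: BOD_load = 191.4340 * 3740.1700 / 1000
Result: 715.9957 kg/day


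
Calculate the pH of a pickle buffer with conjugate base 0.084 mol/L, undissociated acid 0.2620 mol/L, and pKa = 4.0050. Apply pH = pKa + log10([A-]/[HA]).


ratio = [A-] / [HA] = 0.084 / 0.2620 = 0.3206
log10(ratio) = -0.4940
pH = pKa + log10(ratio) = 4.0050 - 0.4940 = 3.5110


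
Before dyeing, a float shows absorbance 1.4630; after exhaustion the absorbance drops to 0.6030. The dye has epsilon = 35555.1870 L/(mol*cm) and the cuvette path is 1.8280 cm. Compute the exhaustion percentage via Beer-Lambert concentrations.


c_initial = A_i / (epsilon * l) = 1.4630 / (35555.1870 * 1.8280) = 2.2509e-05 mol/L
c_final = A_f / (epsilon * l) = 0.6030 / (35555.1870 * 1.8280) = 9.2777e-06 mol/L
Exhaustion = (c_initial - c_final) / c_initial * 100 = (2.2509e-05 - 9.2777e-06) / 2.2509e-05 * 100 = 58.7833 %


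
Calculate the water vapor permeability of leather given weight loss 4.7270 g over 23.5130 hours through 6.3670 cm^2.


Formula: WVP = loss / (area * time)
Substituting: WVP = 4.7270 / (6.3670 * 23.5130)
Result: 0.031575 g/(cm^2*hr)


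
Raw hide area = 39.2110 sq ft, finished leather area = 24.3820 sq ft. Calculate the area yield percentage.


Formula: Yield = finished / raw * 100
Substituting: Yield = 24.3820 / 39.2110 * 100
Result: 62.1815 %


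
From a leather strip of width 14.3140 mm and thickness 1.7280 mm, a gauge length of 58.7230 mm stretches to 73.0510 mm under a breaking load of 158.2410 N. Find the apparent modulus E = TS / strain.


TS = F / (w * t) = 158.2410 / (14.3140 * 1.7280) = 6.3976 N/mm^2
strain = (Lf - L0) / L0 = (73.0510 - 58.7230) / 58.7230 = 0.2440
E = TS / strain = 6.3976 / 0.2440 = 26.2203 N/mm^2


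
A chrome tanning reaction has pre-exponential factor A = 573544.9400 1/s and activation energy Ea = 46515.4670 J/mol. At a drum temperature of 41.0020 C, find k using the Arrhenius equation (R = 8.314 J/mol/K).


T_K = T_C + 273.15 = 41.0020 + 273.15 = 314.1520 K
exponent = -Ea / (R * T_K) = -46515.4670 / (8.314 * 314.1520) = -17.8093
k = A * exp(exponent) = 573544.9400 * exp(-17.8093) = 0.01057 1/s


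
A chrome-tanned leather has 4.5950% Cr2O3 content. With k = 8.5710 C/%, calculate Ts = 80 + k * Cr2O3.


Formula: Ts = 80 + k * Cr2O3
Substituting: Ts = 80 + 8.5710 * 4.5950
Result: 119.3837 C


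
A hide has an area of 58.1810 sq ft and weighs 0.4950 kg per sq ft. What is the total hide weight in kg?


Formula: Weight = area * weight_per_sqft
Substituting: Weight = 58.1810 * 0.4950
Result: 28.7996 kg


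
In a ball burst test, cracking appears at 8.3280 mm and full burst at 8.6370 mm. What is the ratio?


Formula: Ratio = crack / burst
Substituting: Ratio = 8.3280 / 8.6370
Result: 0.9642


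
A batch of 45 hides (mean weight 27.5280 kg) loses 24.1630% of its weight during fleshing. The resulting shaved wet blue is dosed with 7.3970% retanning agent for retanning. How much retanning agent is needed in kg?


Total_raw = N * avg_wt = 45 * 27.5280 = 1238.7600 kg
Substrate = Total_raw * (1 - loss/100) = 1238.7600 * (1 - 24.1630/100) = 939.4384 kg
Retan = Substrate * pct / 100 = 939.4384 * 7.3970 / 100 = 69.4903 kg


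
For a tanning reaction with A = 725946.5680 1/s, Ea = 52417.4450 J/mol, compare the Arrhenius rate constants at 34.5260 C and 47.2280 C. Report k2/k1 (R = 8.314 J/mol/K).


T1 = 34.5260 + 273.15 = 307.6760 K; T2 = 47.2280 + 273.15 = 320.3780 K
k1 = A * exp(-Ea/(R*T1)) = 725946.5680 * exp(-52417.4450/(8.314*307.6760)) = 9.1536e-04 1/s
k2 = A * exp(-Ea/(R*T2)) = 725946.5680 * exp(-52417.4450/(8.314*320.3780)) = 0.00206263 1/s
k2/k1 = 0.00206263 / 9.1536e-04 = 2.2534


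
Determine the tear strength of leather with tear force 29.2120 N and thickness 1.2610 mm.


Formula: Tear strength = force / thickness
Substituting: Tear strength = 29.2120 / 1.2610
Result: 23.1657 N/mm


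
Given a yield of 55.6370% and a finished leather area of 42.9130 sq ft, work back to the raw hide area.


Formula: raw = finished * 100 / yield
Substituting: raw = 42.9130 * 100 / 55.6370
Result: 77.1303 sq ft


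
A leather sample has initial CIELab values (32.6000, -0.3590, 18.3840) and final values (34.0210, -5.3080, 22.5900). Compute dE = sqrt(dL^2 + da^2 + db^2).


dL = 1.4210, da = -4.9490, db = 4.2060
dE = sqrt(1.4210^2 + (-4.9490)^2 + 4.2060^2) = 6.6485


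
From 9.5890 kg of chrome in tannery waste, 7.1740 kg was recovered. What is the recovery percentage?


Formula: Recovery = recovered / input * 100
Substituting: Recovery = 7.1740 / 9.5890 * 100
Result: 74.8149 %


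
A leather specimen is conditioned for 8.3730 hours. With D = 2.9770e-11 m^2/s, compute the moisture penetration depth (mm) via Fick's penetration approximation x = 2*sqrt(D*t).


t = 8.3730 hr * 3600 = 30142.8000 s
D * t = 2.9770e-11 * 30142.8000 = 8.9735e-07
x = 2 * sqrt(D*t) = 2 * sqrt(8.9735e-07) = 0.00189457 m = 1.8946 mm


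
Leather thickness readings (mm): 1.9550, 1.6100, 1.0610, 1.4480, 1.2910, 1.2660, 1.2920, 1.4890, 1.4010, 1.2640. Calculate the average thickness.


Formula: Average = sum / n
Substituting: Average = 14.0770 / 10
Result: 1.4077 mm


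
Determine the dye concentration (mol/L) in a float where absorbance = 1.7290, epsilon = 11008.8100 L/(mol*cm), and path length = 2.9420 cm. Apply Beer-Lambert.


Formula: c = A / (epsilon * l)
Substituting: c = 1.7290 / (11008.8100 * 2.9420)
Result: 5.3384e-05 mol/L


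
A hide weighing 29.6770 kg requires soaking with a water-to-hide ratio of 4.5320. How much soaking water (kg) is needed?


Formula: Water = hide_weight * ratio
Substituting: Water = 29.6770 * 4.5320
Result: 134.4962 kg


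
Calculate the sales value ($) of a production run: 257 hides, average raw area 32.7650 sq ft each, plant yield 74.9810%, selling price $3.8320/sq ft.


Raw_total = N * avg_area = 257 * 32.7650 = 8420.6050 sq ft
Finished = Raw_total * yield / 100 = 8420.6050 * 74.9810 / 100 = 6313.8538 sq ft
Value = Finished * price = 6313.8538 * 3.8320 = 24194.6879 $


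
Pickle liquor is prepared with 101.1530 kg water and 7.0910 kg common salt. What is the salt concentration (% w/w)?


Formula: Conc = salt / (water + salt) * 100
Substituting: Conc = 7.0910 / (101.1530 + 7.0910) * 100
Result: 6.5509 %


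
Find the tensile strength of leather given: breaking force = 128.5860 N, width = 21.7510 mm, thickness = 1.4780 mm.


Formula: TS = force / (width * thickness)
Substituting: TS = 128.5860 / (21.7510 * 1.4780)
Result: 3.9998 N/mm^2


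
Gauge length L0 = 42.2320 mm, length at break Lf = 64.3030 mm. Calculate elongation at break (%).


Formula: Elongation = (Lf - L0) / L0 * 100
Substituting: Elongation = (64.3030 - 42.2320) / 42.2320 * 100
Result: 52.2613 %


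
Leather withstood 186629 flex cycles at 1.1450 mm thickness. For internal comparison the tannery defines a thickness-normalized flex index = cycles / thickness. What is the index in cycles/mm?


Formula: Index = cycles / thickness
Substituting: Index = 186629 / 1.1450
Result: 162994.7598 cycles/mm


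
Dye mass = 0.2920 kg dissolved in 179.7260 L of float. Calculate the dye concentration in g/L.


Formula: Conc = dye_mass(kg) / volume(L) * 1000
Substituting: Conc = 0.2920 / 179.7260 * 1000
Result: 1.6247 g/L


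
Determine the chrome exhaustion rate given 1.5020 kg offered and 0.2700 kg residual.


Formula: Uptake = (offered - residual) / offered * 100
Substituting: Uptake = (1.5020 - 0.2700) / 1.5020 * 100
Result: 82.0240 %


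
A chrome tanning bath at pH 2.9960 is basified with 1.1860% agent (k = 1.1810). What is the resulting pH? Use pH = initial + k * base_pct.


Formula: pH_final = pH_initial + k * base_pct
Substituting: pH_final = 2.9960 + 1.1810 * 1.1860
Result: 4.3967


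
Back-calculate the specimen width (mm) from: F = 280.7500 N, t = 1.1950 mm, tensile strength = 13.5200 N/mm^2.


Formula: w = F / (TS * t)
Substituting: w = 280.7500 / (13.5200 * 1.1950)
Result: 17.3770 mm


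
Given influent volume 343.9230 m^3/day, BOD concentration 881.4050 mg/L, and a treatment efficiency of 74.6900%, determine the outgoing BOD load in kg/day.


Load_in = volume * conc / 1000 = 343.9230 * 881.4050 / 1000 = 303.1355 kg/day
Removed = Load_in * eff / 100 = 303.1355 * 74.6900 / 100 = 226.4119 kg/day
Load_out = Load_in - Removed = 303.1355 - 226.4119 = 76.7236 kg/day


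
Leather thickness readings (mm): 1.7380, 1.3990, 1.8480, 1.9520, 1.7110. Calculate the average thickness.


Formula: Average = sum / n
Substituting: Average = 8.6480 / 5
Result: 1.7296 mm


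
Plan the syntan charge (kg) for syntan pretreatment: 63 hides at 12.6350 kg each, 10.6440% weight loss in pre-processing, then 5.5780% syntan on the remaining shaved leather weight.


Total_raw = N * avg_wt = 63 * 12.6350 = 796.0050 kg
Substrate = Total_raw * (1 - loss/100) = 796.0050 * (1 - 10.6440/100) = 711.2782 kg
Syntan = Substrate * pct / 100 = 711.2782 * 5.5780 / 100 = 39.6751 kg


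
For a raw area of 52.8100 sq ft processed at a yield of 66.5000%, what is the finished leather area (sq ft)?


Formula: finished = raw * yield / 100
Substituting: finished = 52.8100 * 66.5000 / 100
Result: 35.1187 sq ft


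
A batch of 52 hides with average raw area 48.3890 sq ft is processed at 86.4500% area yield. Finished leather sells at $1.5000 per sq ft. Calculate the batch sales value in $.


Raw_total = N * avg_area = 52 * 48.3890 = 2516.2280 sq ft
Finished = Raw_total * yield / 100 = 2516.2280 * 86.4500 / 100 = 2175.2791 sq ft
Value = Finished * price = 2175.2791 * 1.5000 = 3262.9187 $


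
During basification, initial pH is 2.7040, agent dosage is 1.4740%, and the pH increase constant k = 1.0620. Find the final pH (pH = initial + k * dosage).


Formula: pH_final = pH_initial + k * base_pct
Substituting: pH_final = 2.7040 + 1.0620 * 1.4740
Result: 4.2694


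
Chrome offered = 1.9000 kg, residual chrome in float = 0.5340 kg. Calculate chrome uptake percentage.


Formula: Uptake = (offered - residual) / offered * 100
Substituting: Uptake = (1.9000 - 0.5340) / 1.9000 * 100
Result: 71.8947 %


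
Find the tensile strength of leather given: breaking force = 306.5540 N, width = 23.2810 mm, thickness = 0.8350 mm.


Formula: TS = force / (width * thickness)
Substituting: TS = 306.5540 / (23.2810 * 0.8350)
Result: 15.7695 N/mm^2


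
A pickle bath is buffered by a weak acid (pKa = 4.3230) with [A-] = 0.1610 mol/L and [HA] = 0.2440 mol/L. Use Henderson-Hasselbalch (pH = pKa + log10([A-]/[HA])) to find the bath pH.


ratio = [A-] / [HA] = 0.1610 / 0.2440 = 0.6598
log10(ratio) = -0.1806
pH = pKa + log10(ratio) = 4.3230 - 0.1806 = 4.1424


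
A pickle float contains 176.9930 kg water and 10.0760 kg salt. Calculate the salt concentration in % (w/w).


Formula: Conc = salt / (water + salt) * 100
Substituting: Conc = 10.0760 / (176.9930 + 10.0760) * 100
Result: 5.3862 %


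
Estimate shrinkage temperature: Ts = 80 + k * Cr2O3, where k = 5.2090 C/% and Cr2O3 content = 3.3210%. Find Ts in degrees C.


Formula: Ts = 80 + k * Cr2O3
Substituting: Ts = 80 + 5.2090 * 3.3210
Result: 97.2991 C


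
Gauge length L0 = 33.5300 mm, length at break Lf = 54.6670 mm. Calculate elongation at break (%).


Formula: Elongation = (Lf - L0) / L0 * 100
Substituting: Elongation = (54.6670 - 33.5300) / 33.5300 * 100
Result: 63.0391 %


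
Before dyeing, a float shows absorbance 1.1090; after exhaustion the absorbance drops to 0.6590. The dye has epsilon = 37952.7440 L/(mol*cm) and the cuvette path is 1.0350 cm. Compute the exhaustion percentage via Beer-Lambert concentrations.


c_initial = A_i / (epsilon * l) = 1.1090 / (37952.7440 * 1.0350) = 2.8232e-05 mol/L
c_final = A_f / (epsilon * l) = 0.6590 / (37952.7440 * 1.0350) = 1.6777e-05 mol/L
Exhaustion = (c_initial - c_final) / c_initial * 100 = (2.8232e-05 - 1.6777e-05) / 2.8232e-05 * 100 = 40.5771 %


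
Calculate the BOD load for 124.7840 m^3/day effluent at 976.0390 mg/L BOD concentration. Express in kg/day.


Formula: BOD_load = volume * conc / 1000
Substituting: BOD_load = 124.7840 * 976.0390 / 1000
Result: 121.7941 kg/day


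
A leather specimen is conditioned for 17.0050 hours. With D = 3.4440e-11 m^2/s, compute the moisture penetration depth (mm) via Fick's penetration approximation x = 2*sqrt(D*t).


t = 17.0050 hr * 3600 = 61218.0000 s
D * t = 3.4440e-11 * 61218.0000 = 2.1083e-06
x = 2 * sqrt(D*t) = 2 * sqrt(2.1083e-06) = 0.00290403 m = 2.9040 mm


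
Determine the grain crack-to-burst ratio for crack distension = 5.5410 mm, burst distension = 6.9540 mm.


Formula: Ratio = crack / burst
Substituting: Ratio = 5.5410 / 6.9540
Result: 0.7968


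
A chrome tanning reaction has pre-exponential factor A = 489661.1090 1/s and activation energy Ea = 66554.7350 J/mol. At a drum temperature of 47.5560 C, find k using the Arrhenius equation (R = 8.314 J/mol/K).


T_K = T_C + 273.15 = 47.5560 + 273.15 = 320.7060 K
exponent = -Ea / (R * T_K) = -66554.7350 / (8.314 * 320.7060) = -24.9610
k = A * exp(exponent) = 489661.1090 * exp(-24.9610) = 7.0709e-06 1/s


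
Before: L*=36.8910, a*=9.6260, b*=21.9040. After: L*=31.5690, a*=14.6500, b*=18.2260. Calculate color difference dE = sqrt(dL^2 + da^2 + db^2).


dL = -5.3220, da = 5.0240, db = -3.6780
dE = sqrt((-5.3220)^2 + 5.0240^2 + (-3.6780)^2) = 8.1910


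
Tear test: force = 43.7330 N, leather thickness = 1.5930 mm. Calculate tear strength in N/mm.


Formula: Tear strength = force / thickness
Substituting: Tear strength = 43.7330 / 1.5930
Result: 27.4532 N/mm


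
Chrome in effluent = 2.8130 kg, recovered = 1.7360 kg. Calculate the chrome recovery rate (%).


Formula: Recovery = recovered / input * 100
Substituting: Recovery = 1.7360 / 2.8130 * 100
Result: 61.7135 %


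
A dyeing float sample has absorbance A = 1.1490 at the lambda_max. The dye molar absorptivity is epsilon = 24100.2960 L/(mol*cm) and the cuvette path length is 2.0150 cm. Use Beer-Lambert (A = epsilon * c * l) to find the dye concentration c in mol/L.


Formula: c = A / (epsilon * l)
Substituting: c = 1.1490 / (24100.2960 * 2.0150)
Result: 2.3660e-05 mol/L


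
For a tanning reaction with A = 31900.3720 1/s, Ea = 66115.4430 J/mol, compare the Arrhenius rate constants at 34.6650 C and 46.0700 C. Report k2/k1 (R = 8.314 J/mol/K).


T1 = 34.6650 + 273.15 = 307.8150 K; T2 = 46.0700 + 273.15 = 319.2200 K
k1 = A * exp(-Ea/(R*T1)) = 31900.3720 * exp(-66115.4430/(8.314*307.8150)) = 1.9228e-07 1/s
k2 = A * exp(-Ea/(R*T2)) = 31900.3720 * exp(-66115.4430/(8.314*319.2200)) = 4.8395e-07 1/s
k2/k1 = 4.8395e-07 / 1.9228e-07 = 2.5169


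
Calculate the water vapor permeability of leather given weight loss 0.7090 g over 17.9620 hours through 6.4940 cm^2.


Formula: WVP = loss / (area * time)
Substituting: WVP = 0.7090 / (6.4940 * 17.9620)
Result: 0.00607826 g/(cm^2*hr)


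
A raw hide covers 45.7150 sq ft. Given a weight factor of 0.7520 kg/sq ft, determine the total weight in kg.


Formula: Weight = area * weight_per_sqft
Substituting: Weight = 45.7150 * 0.7520
Result: 34.3777 kg


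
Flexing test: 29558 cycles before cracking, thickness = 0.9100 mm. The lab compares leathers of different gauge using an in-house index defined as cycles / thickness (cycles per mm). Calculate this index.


Formula: Index = cycles / thickness
Substituting: Index = 29558 / 0.9100
Result: 32481.3187 cycles/mm


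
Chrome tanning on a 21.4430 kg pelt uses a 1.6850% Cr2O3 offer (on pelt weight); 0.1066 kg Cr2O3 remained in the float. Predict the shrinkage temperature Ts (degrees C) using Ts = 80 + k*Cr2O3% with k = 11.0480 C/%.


Offered = pelt * offer_pct / 100 = 21.4430 * 1.6850 / 100 = 0.3613 kg
Uptake = offered - residual = 0.3613 - 0.1066 = 0.2547 kg
Cr2O3% on pelt = uptake / pelt * 100 = 0.2547 / 21.4430 * 100 = 1.1879 %
Ts = 80 + k * Cr2O3% = 80 + 11.0480 * 1.1879 = 93.1236 C


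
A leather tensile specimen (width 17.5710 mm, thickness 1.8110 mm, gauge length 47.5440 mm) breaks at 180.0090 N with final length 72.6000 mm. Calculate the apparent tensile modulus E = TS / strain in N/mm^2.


TS = F / (w * t) = 180.0090 / (17.5710 * 1.8110) = 5.6569 N/mm^2
strain = (Lf - L0) / L0 = (72.6000 - 47.5440) / 47.5440 = 0.5270
E = TS / strain = 5.6569 / 0.5270 = 10.7340 N/mm^2


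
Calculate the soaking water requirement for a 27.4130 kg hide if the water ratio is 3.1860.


Formula: Water = hide_weight * ratio
Substituting: Water = 27.4130 * 3.1860
Result: 87.3378 kg


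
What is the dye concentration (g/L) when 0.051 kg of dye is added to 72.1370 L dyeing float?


Formula: Conc = dye_mass(kg) / volume(L) * 1000
Substituting: Conc = 0.051 / 72.1370 * 1000
Result: 0.7070 g/L


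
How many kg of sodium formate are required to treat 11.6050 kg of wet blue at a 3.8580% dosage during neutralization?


Formula: Neutralizer = substrate * pct / 100
Substituting: Neutralizer = 11.6050 * 3.8580 / 100
Result: 0.4477 kg


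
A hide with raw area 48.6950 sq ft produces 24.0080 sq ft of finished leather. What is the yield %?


Formula: Yield = finished / raw * 100
Substituting: Yield = 24.0080 / 48.6950 * 100
Result: 49.3028 %


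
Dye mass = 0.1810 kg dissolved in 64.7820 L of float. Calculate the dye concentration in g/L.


Formula: Conc = dye_mass(kg) / volume(L) * 1000
Substituting: Conc = 0.1810 / 64.7820 * 1000
Result: 2.7940 g/L


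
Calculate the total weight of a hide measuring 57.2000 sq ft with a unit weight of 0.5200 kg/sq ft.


Formula: Weight = area * weight_per_sqft
Substituting: Weight = 57.2000 * 0.5200
Result: 29.7440 kg


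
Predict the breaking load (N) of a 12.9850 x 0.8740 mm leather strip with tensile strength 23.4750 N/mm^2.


Formula: F = TS * w * t
Substituting: F = 23.4750 * 12.9850 * 0.8740
Result: 266.4152 N


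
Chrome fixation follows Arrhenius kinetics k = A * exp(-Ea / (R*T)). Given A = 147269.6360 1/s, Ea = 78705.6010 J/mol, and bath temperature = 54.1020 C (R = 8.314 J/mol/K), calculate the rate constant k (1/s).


T_K = T_C + 273.15 = 54.1020 + 273.15 = 327.2520 K
exponent = -Ea / (R * T_K) = -78705.6010 / (8.314 * 327.2520) = -28.9277
k = A * exp(exponent) = 147269.6360 * exp(-28.9277) = 4.0271e-08 1/s


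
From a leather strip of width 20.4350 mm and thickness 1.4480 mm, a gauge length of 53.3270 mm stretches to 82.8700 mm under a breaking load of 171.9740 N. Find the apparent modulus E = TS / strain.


TS = F / (w * t) = 171.9740 / (20.4350 * 1.4480) = 5.8119 N/mm^2
strain = (Lf - L0) / L0 = (82.8700 - 53.3270) / 53.3270 = 0.5540
E = TS / strain = 5.8119 / 0.5540 = 10.4909 N/mm^2


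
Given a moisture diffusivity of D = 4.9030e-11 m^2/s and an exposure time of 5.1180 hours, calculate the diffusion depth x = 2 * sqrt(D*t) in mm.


t = 5.1180 hr * 3600 = 18424.8000 s
D * t = 4.9030e-11 * 18424.8000 = 9.0337e-07
x = 2 * sqrt(D*t) = 2 * sqrt(9.0337e-07) = 0.00190091 m = 1.9009 mm


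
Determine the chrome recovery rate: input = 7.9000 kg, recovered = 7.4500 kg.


Formula: Recovery = recovered / input * 100
Substituting: Recovery = 7.4500 / 7.9000 * 100
Result: 94.3038 %


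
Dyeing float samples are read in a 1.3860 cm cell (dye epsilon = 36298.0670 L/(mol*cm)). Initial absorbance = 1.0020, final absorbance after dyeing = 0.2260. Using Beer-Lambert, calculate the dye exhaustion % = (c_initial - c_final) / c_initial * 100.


c_initial = A_i / (epsilon * l) = 1.0020 / (36298.0670 * 1.3860) = 1.9917e-05 mol/L
c_final = A_f / (epsilon * l) = 0.2260 / (36298.0670 * 1.3860) = 4.4922e-06 mol/L
Exhaustion = (c_initial - c_final) / c_initial * 100 = (1.9917e-05 - 4.4922e-06) / 1.9917e-05 * 100 = 77.4451 %


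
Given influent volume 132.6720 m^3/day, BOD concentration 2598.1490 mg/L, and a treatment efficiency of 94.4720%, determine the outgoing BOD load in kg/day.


Load_in = volume * conc / 1000 = 132.6720 * 2598.1490 / 1000 = 344.7016 kg/day
Removed = Load_in * eff / 100 = 344.7016 * 94.4720 / 100 = 325.6465 kg/day
Load_out = Load_in - Removed = 344.7016 - 325.6465 = 19.0551 kg/day


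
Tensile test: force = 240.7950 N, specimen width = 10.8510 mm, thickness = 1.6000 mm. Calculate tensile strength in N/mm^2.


Formula: TS = force / (width * thickness)
Substituting: TS = 240.7950 / (10.8510 * 1.6000)
Result: 13.8694 N/mm^2


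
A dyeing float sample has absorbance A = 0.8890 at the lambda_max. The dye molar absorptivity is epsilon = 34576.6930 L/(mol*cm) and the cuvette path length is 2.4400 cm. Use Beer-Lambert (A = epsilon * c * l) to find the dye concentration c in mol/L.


Formula: c = A / (epsilon * l)
Substituting: c = 0.8890 / (34576.6930 * 2.4400)
Result: 1.0537e-05 mol/L


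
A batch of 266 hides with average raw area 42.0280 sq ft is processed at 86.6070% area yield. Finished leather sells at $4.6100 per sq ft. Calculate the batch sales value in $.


Raw_total = N * avg_area = 266 * 42.0280 = 11179.4480 sq ft
Finished = Raw_total * yield / 100 = 11179.4480 * 86.6070 / 100 = 9682.1845 sq ft
Value = Finished * price = 9682.1845 * 4.6100 = 44634.8707 $


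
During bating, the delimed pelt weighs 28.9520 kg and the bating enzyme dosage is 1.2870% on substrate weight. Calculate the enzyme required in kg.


Formula: Enzyme = substrate * pct / 100
Substituting: Enzyme = 28.9520 * 1.2870 / 100
Result: 0.3726 kg


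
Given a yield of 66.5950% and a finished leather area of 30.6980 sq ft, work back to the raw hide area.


Formula: raw = finished * 100 / yield
Substituting: raw = 30.6980 * 100 / 66.5950
Result: 46.0966 sq ft


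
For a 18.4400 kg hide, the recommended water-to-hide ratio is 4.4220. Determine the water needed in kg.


Formula: Water = hide_weight * ratio
Substituting: Water = 18.4400 * 4.4220
Result: 81.5417 kg


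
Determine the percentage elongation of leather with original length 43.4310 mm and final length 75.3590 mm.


Formula: Elongation = (Lf - L0) / L0 * 100
Substituting: Elongation = (75.3590 - 43.4310) / 43.4310 * 100
Result: 73.5143 %


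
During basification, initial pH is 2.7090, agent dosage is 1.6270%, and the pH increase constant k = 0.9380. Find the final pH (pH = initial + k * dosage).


Formula: pH_final = pH_initial + k * base_pct
Substituting: pH_final = 2.7090 + 0.9380 * 1.6270
Result: 4.2351


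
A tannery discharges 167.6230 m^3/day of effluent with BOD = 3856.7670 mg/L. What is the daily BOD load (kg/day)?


Formula: BOD_load = volume * conc / 1000
Substituting: BOD_load = 167.6230 * 3856.7670 / 1000
Result: 646.4829 kg/day


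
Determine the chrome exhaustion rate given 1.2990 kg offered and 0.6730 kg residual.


Formula: Uptake = (offered - residual) / offered * 100
Substituting: Uptake = (1.2990 - 0.6730) / 1.2990 * 100
Result: 48.1909 %


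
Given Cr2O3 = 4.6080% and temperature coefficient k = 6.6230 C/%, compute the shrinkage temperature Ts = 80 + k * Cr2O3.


Formula: Ts = 80 + k * Cr2O3
Substituting: Ts = 80 + 6.6230 * 4.6080
Result: 110.5188 C


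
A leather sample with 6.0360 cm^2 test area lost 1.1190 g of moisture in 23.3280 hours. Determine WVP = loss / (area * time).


Formula: WVP = loss / (area * time)
Substituting: WVP = 1.1190 / (6.0360 * 23.3280)
Result: 0.007947 g/(cm^2*hr)


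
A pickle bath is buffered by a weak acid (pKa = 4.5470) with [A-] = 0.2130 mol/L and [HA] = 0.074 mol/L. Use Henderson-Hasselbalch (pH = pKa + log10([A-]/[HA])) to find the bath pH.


ratio = [A-] / [HA] = 0.2130 / 0.074 = 2.8784
log10(ratio) = 0.4591
pH = pKa + log10(ratio) = 4.5470 + 0.4591 = 5.0061


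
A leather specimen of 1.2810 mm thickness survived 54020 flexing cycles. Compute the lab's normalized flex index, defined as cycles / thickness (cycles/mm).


Formula: Index = cycles / thickness
Substituting: Index = 54020 / 1.2810
Result: 42170.1795 cycles/mm


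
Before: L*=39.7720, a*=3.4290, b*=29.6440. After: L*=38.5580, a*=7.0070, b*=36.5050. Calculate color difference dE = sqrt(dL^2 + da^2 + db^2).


dL = -1.2140, da = 3.5780, db = 6.8610
dE = sqrt((-1.2140)^2 + 3.5780^2 + 6.8610^2) = 7.8326


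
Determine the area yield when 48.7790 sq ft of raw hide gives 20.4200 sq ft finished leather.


Formula: Yield = finished / raw * 100
Substituting: Yield = 20.4200 / 48.7790 * 100
Result: 41.8623 %


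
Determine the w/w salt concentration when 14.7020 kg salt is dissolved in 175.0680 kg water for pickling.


Formula: Conc = salt / (water + salt) * 100
Substituting: Conc = 14.7020 / (175.0680 + 14.7020) * 100
Result: 7.7473 %


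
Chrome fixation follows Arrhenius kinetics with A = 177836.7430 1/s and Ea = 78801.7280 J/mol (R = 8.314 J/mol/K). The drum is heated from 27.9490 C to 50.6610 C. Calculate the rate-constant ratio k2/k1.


T1 = 27.9490 + 273.15 = 301.0990 K; T2 = 50.6610 + 273.15 = 323.8110 K
k1 = A * exp(-Ea/(R*T1)) = 177836.7430 * exp(-78801.7280/(8.314*301.0990)) = 3.7932e-09 1/s
k2 = A * exp(-Ea/(R*T2)) = 177836.7430 * exp(-78801.7280/(8.314*323.8110)) = 3.4505e-08 1/s
k2/k1 = 3.4505e-08 / 3.7932e-09 = 9.0966


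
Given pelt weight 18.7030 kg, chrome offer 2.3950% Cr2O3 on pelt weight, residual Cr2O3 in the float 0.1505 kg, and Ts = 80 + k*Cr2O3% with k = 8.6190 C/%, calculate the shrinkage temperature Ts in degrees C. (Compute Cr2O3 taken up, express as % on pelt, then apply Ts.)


Offered = pelt * offer_pct / 100 = 18.7030 * 2.3950 / 100 = 0.4479 kg
Uptake = offered - residual = 0.4479 - 0.1505 = 0.2974 kg
Cr2O3% on pelt = uptake / pelt * 100 = 0.2974 / 18.7030 * 100 = 1.5903 %
Ts = 80 + k * Cr2O3% = 80 + 8.6190 * 1.5903 = 93.7069 C


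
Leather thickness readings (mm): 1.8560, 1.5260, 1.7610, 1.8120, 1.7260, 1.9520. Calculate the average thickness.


Formula: Average = sum / n
Substituting: Average = 10.6330 / 6
Result: 1.7722 mm


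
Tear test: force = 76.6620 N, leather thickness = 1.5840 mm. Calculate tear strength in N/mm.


Formula: Tear strength = force / thickness
Substituting: Tear strength = 76.6620 / 1.5840
Result: 48.3977 N/mm


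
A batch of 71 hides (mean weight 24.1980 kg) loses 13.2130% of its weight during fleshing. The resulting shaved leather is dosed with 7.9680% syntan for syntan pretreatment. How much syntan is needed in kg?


Total_raw = N * avg_wt = 71 * 24.1980 = 1718.0580 kg
Substrate = Total_raw * (1 - loss/100) = 1718.0580 * (1 - 13.2130/100) = 1491.0510 kg
Syntan = Substrate * pct / 100 = 1491.0510 * 7.9680 / 100 = 118.8069 kg


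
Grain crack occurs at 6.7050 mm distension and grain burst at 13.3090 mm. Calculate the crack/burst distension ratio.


Formula: Ratio = crack / burst
Substituting: Ratio = 6.7050 / 13.3090
Result: 0.5038


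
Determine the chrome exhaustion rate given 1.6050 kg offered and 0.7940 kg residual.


Formula: Uptake = (offered - residual) / offered * 100
Substituting: Uptake = (1.6050 - 0.7940) / 1.6050 * 100
Result: 50.5296 %


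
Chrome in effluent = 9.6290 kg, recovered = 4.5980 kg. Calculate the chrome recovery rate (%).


Formula: Recovery = recovered / input * 100
Substituting: Recovery = 4.5980 / 9.6290 * 100
Result: 47.7516 %


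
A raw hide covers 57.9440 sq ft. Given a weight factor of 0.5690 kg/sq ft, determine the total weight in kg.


Formula: Weight = area * weight_per_sqft
Substituting: Weight = 57.9440 * 0.5690
Result: 32.9701 kg


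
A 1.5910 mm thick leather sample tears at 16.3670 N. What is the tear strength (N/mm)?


Formula: Tear strength = force / thickness
Substituting: Tear strength = 16.3670 / 1.5910
Result: 10.2872 N/mm


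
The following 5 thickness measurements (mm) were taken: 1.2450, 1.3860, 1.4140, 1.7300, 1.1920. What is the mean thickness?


Formula: Average = sum / n
Substituting: Average = 6.9670 / 5
Result: 1.3934 mm


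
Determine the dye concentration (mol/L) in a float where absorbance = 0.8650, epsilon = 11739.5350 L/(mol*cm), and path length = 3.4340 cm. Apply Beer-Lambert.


Formula: c = A / (epsilon * l)
Substituting: c = 0.8650 / (11739.5350 * 3.4340)
Result: 2.1457e-05 mol/L


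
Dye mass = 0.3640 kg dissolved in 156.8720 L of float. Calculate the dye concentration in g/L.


Formula: Conc = dye_mass(kg) / volume(L) * 1000
Substituting: Conc = 0.3640 / 156.8720 * 1000
Result: 2.3204 g/L


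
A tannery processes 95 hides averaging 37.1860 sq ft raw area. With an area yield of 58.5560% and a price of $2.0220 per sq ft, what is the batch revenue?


Raw_total = N * avg_area = 95 * 37.1860 = 3532.6700 sq ft
Finished = Raw_total * yield / 100 = 3532.6700 * 58.5560 / 100 = 2068.5902 sq ft
Value = Finished * price = 2068.5902 * 2.0220 = 4182.6895 $


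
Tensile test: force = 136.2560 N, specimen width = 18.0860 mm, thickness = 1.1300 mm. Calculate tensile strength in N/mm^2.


Formula: TS = force / (width * thickness)
Substituting: TS = 136.2560 / (18.0860 * 1.1300)
Result: 6.6671 N/mm^2
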